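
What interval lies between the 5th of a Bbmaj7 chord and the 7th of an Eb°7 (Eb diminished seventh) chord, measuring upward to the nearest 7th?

The 5th of Bbmaj7 is F; the 7th of Eb°7 (Eb diminished seventh) is Dbb.
6 letter names make it a sixth; at 7 semitones (a whole step narrower than major) the quality is diminished.

diminished sixth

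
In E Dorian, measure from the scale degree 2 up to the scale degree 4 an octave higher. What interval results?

m10

The scale runs E F# G A B C# D.
Scale degree 2 = F#; degree 4 (up an octave) = A.
10 letter names make it a tenth; at 15 semitones (a half step narrower than major) the quality is minor.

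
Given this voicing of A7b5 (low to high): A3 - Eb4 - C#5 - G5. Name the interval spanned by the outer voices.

minor fourteenth

The outer voices are A3 and G5.
A up to G is 22 semitones, a half step narrower than a major fourteenth, so the interval is minor.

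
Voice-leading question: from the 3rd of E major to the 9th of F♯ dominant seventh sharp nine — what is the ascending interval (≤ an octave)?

E major has G♯ as its 3rd, and F♯ dominant seventh sharp nine has G𝄪 as its 9th.
G♯ up to G𝄪 is 1 semitone, a half step wider than a perfect unison, so the interval is augmented.

augmented unison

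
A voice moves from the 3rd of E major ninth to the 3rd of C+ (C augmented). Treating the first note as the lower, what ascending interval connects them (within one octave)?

minor sixth

The 3rd of E major ninth is G#; the 3rd of C+ (C augmented) is E.
From G# to E: 8 semitones over a sixth = minor.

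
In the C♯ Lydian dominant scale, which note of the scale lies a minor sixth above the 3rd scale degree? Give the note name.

C#

The scale is C♯ D♯ E♯ F𝄪 G♯ A♯ B.
The 3rd scale degree is E♯; a minor sixth above that is C♯ — scale degree 1.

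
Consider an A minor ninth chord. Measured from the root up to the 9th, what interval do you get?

Amin9 is spelled A–C–E–G–B.
That puts A below B.
From A to B is 14 semitones, exactly the major ninth.

M9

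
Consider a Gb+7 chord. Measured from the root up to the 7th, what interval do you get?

Spelling the chord: Gb Bb D Fb.
The root is Gb and the 7th is Fb.
From Gb to Fb: 10 semitones over a seventh = minor.

minor seventh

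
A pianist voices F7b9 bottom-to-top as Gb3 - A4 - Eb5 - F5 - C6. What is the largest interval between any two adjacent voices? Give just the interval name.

augmented ninth

Adjacent intervals: Gb3→A4 = augmented ninth; A4→Eb5 = diminished fifth; Eb5→F5 = major second; F5→C6 = perfect fifth.
The largest is Gb3 to A4, an augmented ninth (15 semitones).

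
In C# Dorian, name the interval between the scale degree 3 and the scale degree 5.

M3

C# dorian: C# D# E F# G# A# B.
That puts E below G#.
From E to G# is 4 semitones, exactly the major third.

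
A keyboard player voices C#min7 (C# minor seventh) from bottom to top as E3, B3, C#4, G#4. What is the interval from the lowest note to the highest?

The outer voices are E3 and G#4.
From E to G# is 16 semitones, exactly the major tenth.

major tenth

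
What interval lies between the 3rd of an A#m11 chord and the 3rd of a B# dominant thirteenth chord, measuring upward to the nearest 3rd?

A2

A#m11 has C# as its 3rd, and B# dominant thirteenth has D## as its 3rd.
C# up to D## is 3 semitones, a half step wider than a major second, so the interval is augmented.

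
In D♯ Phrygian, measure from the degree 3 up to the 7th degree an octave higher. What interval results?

The scale runs D♯ E F♯ G♯ A♯ B C♯.
That puts F♯ below C♯.
From F♯ to C♯ is 19 semitones, exactly the perfect twelfth.

perfect 12th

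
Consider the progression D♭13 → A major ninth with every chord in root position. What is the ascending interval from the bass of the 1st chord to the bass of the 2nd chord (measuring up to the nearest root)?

A5

The roots are D♭ and A.
5 letter names make it a fifth; at 8 semitones (a half step wider than perfect) the quality is augmented.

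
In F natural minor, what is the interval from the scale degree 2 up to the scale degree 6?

F natural minor: F G A♭ B♭ C D♭ E♭.
So we need the interval from G up to D♭.
From G to D♭: 6 semitones over a fifth = diminished.

diminished 5th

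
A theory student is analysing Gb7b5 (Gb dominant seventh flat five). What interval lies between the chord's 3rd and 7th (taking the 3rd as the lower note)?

d5

The chord tones of Gb7b5 are Gb–Bb–Dbb–Fb.
The 3rd is Bb and the 7th is Fb.
From Bb to Fb: 6 semitones over a fifth = diminished.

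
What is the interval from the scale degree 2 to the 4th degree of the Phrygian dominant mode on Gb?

major third

Spelling the Phrygian dominant mode on Gb: Gb Abb Bb Cb Db Ebb Fb.
So we need the interval from Abb up to Cb.
Counting 3 letters and 4 half steps from Abb gives a major third.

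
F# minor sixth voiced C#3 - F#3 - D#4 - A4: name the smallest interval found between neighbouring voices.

Adjacent intervals: C#3→F#3 = perfect fourth; F#3→D#4 = major sixth; D#4→A4 = diminished fifth.
The smallest is C#3 to F#3, a perfect fourth (5 semitones).

perfect fourth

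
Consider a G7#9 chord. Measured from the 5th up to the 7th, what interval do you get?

m3

The chord tones of G7#9 (G dominant seventh sharp nine) are G, B, D, F, A♯.
The 5th is D and the 7th is F.
3 letter names make it a third; at 3 semitones (a half step narrower than major) the quality is minor.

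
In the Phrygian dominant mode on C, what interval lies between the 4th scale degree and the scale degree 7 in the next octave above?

perfect eleventh

The scale runs C Db E F G Ab Bb.
4th scale degree = F; 7th scale degree (up an octave) = Bb.
F up to Bb spans 11 letter names and 17 semitones — a perfect eleventh.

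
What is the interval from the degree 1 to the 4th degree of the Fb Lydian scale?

Spelling the Fb Lydian scale: Fb Gb Ab Bb Cb Db Eb.
So we need the interval from Fb up to Bb.
Fb up to Bb is 6 semitones, a half step wider than a perfect fourth, so the interval is augmented.

augmented fourth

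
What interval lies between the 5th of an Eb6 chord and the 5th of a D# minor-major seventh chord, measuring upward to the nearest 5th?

Eb6 has Bb as its 5th, and D# minor-major seventh has A# as its 5th.
7 letter names make it a seventh; at 12 semitones (a half step wider than major) the quality is augmented.

augmented 7th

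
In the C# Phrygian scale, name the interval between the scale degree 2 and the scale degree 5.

A4

C# phrygian: C# D E F# G# A B.
So we need the interval from D up to G#.
4 letter names make it a fourth; at 6 semitones (a half step wider than perfect) the quality is augmented.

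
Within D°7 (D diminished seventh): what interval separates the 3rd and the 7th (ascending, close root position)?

Ddim7 (D diminished seventh): D F A♭ C♭.
3rd = F; 7th = C♭.
From F to C♭: 6 semitones over a fifth = diminished.

diminished fifth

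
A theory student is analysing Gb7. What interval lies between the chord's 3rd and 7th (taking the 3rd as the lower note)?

diminished fifth

Spelling the chord: Gb–Bb–Db–Fb.
The 3rd is Bb and the 7th is Fb.
5 letter names make it a fifth; at 6 semitones (a half step narrower than perfect) the quality is diminished.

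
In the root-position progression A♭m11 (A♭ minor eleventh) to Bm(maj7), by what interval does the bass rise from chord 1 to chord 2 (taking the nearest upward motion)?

The roots are A♭ and B.
A♭ up to B is 3 semitones, a half step wider than a major second, so the interval is augmented.

A2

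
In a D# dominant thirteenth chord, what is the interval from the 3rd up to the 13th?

The chord tones of D# dominant thirteenth are D#-F##-A#-C#-E#-B#.
The 3rd is F## and the 13th is B#.
Counting 11 letters and 17 half steps from F## gives a perfect eleventh.

perfect eleventh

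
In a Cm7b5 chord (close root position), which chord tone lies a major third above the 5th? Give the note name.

Bb

Spelling the chord: C–Eb–Gb–Bb.
The 5th is Gb. A major third above Gb is Bb.
Bb is the chord's 7th.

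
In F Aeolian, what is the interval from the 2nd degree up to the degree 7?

minor sixth

F natural minor: F G A♭ B♭ C D♭ E♭.
The 2nd degree is G and the degree 7 is E♭.
From G to E♭: 8 semitones over a sixth = minor.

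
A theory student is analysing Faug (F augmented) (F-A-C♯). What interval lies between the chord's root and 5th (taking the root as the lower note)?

That puts F below C♯.
From F to C♯: 8 semitones over a fifth = augmented.

A5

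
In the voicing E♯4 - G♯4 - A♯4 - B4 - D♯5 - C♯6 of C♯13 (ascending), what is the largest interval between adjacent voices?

Adjacent intervals: E♯4→G♯4 = minor third; G♯4→A♯4 = major second; A♯4→B4 = minor second; B4→D♯5 = major third; D♯5→C♯6 = minor seventh.
The largest is D♯5 to C♯6, a minor seventh (10 semitones).

minor seventh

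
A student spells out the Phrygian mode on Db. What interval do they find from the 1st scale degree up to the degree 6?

m6

Spelling the Phrygian mode on Db: Db Ebb Fb Gb Ab Bbb Cb.
1st scale degree = Db; 6th scale degree = Bbb.
6 letter names make it a sixth; at 8 semitones (a half step narrower than major) the quality is minor.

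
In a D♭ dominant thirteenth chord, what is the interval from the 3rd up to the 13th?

perfect eleventh

D♭13 is spelled D♭–F–A♭–C♭–E♭–B♭.
3rd = F; 13th = B♭.
From F to B♭ is 17 semitones, exactly the perfect eleventh.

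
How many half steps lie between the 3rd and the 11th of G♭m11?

14

G♭ minor eleventh: G♭-B𝄫-D♭-F♭-A♭-C♭.
B𝄫 to C♭ is a major ninth: 14 semitones.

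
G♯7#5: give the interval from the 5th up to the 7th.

diminished third

G♯+7 (G♯ augmented seventh) is spelled G♯ B♯ D𝄪 F♯.
5th = D𝄪; 7th = F♯.
From D𝄪 to F♯: 2 semitones over a third = diminished.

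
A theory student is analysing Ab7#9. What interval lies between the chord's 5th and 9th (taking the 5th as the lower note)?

The chord tones of Ab7#9 (Ab dominant seventh sharp nine) are Ab-C-Eb-Gb-B.
The 5th is Eb and the 9th is B.
Eb up to B is 8 semitones, a half step wider than a perfect fifth, so the interval is augmented.

augmented fifth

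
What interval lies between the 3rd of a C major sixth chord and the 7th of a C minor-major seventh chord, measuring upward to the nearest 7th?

The 3rd of C major sixth is E; the 7th of C minor-major seventh is B.
Counting 5 letters and 7 half steps from E gives a perfect fifth.

perfect fifth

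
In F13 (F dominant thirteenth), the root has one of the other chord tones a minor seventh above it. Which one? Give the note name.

Spelling the chord: F-A-C-Eb-G-D.
The root is F. A minor seventh above F is Eb.
Eb is the chord's 7th.

Eb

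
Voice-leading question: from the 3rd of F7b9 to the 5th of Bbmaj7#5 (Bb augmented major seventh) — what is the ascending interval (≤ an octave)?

The 3rd of F7b9 is A; the 5th of Bbmaj7#5 (Bb augmented major seventh) is F#.
Counting 6 letters and 9 half steps from A gives a major sixth.

major sixth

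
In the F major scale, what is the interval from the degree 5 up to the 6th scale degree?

major second

The scale runs F G A B♭ C D E.
The degree 5 is C and the degree 6 is D.
Counting 2 letters and 2 half steps from C gives a major second.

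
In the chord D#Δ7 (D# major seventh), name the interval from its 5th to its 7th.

D#Δ7 (D# major seventh): D#–F##–A#–C##.
5th = A#; 7th = C##.
A# up to C## spans 3 letter names and 4 semitones — a major third.

M3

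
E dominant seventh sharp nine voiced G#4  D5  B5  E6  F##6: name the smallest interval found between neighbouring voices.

Adjacent intervals: G#4→D5 = diminished fifth; D5→B5 = major sixth; B5→E6 = perfect fourth; E6→F##6 = augmented second.
The smallest is E6 to F##6, an augmented second (3 semitones).

augmented second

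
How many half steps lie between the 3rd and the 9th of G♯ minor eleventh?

The chord tones of G♯ minor eleventh are G♯, B, D♯, F♯, A♯, C♯.
B to A♯ is a major seventh: 11 semitones.

11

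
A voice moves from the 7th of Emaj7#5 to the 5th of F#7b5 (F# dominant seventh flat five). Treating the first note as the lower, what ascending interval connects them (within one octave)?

diminished 7th

Emaj7#5 has D# as its 7th, and F#7b5 (F# dominant seventh flat five) has C as its 5th.
7 letter names make it a seventh; at 9 semitones (a whole step narrower than major) the quality is diminished.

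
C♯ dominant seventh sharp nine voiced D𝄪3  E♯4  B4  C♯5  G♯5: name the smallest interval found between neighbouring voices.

Adjacent intervals: D𝄪3→E♯4 = minor ninth; E♯4→B4 = diminished fifth; B4→C♯5 = major second; C♯5→G♯5 = perfect fifth.
The smallest is B4 to C♯5, a major second (2 semitones).

major second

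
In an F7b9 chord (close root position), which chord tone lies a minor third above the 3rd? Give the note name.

C

Spelling the chord: F, A, C, E♭, G♭.
The 3rd is A. A minor third above A is C.
C is the chord's 5th.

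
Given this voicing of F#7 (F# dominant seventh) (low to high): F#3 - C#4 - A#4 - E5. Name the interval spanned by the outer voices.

The outer voices are F#3 and E5.
14 letter names make it a fourteenth; at 22 semitones (a half step narrower than major) the quality is minor.

minor fourteenth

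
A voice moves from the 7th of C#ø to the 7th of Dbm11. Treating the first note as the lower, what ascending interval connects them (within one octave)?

diminished 2nd

C#ø has B as its 7th, and Dbm11 has Cb as its 7th.
B up to Cb is 0 semitones, a whole step narrower than a major second, so the interval is diminished.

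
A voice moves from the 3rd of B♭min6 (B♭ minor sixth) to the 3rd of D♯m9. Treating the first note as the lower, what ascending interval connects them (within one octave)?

A3

The 3rd of B♭min6 (B♭ minor sixth) is D♭; the 3rd of D♯m9 is F♯.
D♭ up to F♯ is 5 semitones, a half step wider than a major third, so the interval is augmented.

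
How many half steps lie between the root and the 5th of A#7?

Spelling the chord: A#-C##-E#-G#.
A# to E# is a perfect fifth: 7 semitones.

7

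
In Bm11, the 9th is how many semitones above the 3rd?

11

Spelling the chord: B, D, F♯, A, C♯, E.
D to C♯ is a major seventh: 11 semitones.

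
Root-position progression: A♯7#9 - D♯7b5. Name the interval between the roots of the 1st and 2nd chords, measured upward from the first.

perfect 4th

The roots are A♯ and D♯.
Counting 4 letters and 5 half steps from A♯ gives a perfect fourth.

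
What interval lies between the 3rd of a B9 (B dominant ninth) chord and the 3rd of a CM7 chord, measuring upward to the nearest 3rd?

The 3rd of B9 (B dominant ninth) is D#; the 3rd of CM7 is E.
From D# to E: 1 semitone over a second = minor.

m2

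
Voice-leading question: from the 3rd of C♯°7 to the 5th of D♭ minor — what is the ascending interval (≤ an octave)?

The 3rd of C♯°7 is E; the 5th of D♭ minor is A♭.
4 letter names make it a fourth; at 4 semitones (a half step narrower than perfect) the quality is diminished.

diminished 4th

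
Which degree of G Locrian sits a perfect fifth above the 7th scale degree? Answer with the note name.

C

The scale is G Ab Bb C Db Eb F.
The 7th scale degree is F; a perfect fifth above that is C — scale degree 4.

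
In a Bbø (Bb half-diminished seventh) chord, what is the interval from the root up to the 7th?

Spelling the chord: Bb Db Fb Ab.
So we need the interval from Bb up to Ab.
7 letter names make it a seventh; at 10 semitones (a half step narrower than major) the quality is minor.

minor 7th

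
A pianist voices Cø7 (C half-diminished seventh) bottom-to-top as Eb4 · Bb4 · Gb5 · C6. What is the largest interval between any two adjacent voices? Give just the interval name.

minor 6th

Adjacent intervals: Eb4→Bb4 = perfect fifth; Bb4→Gb5 = minor sixth; Gb5→C6 = augmented fourth.
The largest is Bb4 to Gb5, a minor sixth (8 semitones).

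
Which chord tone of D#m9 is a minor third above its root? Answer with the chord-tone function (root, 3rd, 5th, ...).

The chord tones of D# minor ninth are D#, F#, A#, C#, E#.
The root is D#. A minor third above D# is F#.
F# is the chord's 3rd.

3rd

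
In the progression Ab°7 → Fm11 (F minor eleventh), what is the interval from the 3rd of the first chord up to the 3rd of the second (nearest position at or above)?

The 3rd of Ab°7 is Cb; the 3rd of Fm11 (F minor eleventh) is Ab.
Cb up to Ab spans 6 letter names and 9 semitones — a major sixth.

major 6th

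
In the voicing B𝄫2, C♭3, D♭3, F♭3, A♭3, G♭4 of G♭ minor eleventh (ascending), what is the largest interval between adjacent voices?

Adjacent intervals: B𝄫2→C♭3 = major second; C♭3→D♭3 = major second; D♭3→F♭3 = minor third; F♭3→A♭3 = major third; A♭3→G♭4 = minor seventh.
The largest is A♭3 to G♭4, a minor seventh (10 semitones).

minor seventh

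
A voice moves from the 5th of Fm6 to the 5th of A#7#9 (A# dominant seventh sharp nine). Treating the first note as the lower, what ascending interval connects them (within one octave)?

Fm6 has C as its 5th, and A#7#9 (A# dominant seventh sharp nine) has E# as its 5th.
C up to E# is 5 semitones, a half step wider than a major third, so the interval is augmented.

augmented third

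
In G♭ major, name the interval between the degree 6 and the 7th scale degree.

G♭ major: G♭ A♭ B♭ C♭ D♭ E♭ F.
So we need the interval from E♭ up to F.
From E♭ to F is 2 semitones, exactly the major second.

major second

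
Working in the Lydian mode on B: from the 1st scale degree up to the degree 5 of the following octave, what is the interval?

The scale runs B C# D# E# F# G# A#.
That puts B below F#.
B up to F# spans 12 letter names and 19 semitones — a perfect twelfth.

perfect 12th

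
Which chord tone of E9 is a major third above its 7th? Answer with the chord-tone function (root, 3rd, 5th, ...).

E9 (E dominant ninth): E G♯ B D F♯.
The 7th is D. A major third above D is F♯.
F♯ is the chord's 9th.

9th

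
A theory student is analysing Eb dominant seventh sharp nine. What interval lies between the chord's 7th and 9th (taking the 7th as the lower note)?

The chord tones of Eb7#9 are Eb G Bb Db F#.
So we need the interval from Db up to F#.
Db up to F# is 5 semitones, a half step wider than a major third, so the interval is augmented.

augmented 3rd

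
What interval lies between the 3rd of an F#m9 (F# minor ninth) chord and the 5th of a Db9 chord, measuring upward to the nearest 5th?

F#m9 (F# minor ninth) has A as its 3rd, and Db9 has Ab as its 5th.
8 letter names make it an octave; at 11 semitones (a half step narrower than perfect) the quality is diminished.

diminished 8th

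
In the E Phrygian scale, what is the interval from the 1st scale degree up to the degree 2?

m2

E phrygian: E F G A B C D.
The 1st scale degree is E and the 2nd degree is F.
2 letter names make it a second; at 1 semitone (a half step narrower than major) the quality is minor.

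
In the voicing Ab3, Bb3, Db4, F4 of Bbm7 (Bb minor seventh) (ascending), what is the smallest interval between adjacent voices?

Adjacent intervals: Ab3→Bb3 = major second; Bb3→Db4 = minor third; Db4→F4 = major third.
The smallest is Ab3 to Bb3, a major second (2 semitones).

major second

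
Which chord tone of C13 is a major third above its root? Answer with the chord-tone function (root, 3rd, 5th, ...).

C13 (C dominant thirteenth): C–E–G–B♭–D–A.
The root is C. A major third above C is E.
E is the chord's 3rd.

3rd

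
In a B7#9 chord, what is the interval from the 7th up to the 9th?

The chord tones of B dominant seventh sharp nine are B D♯ F♯ A C𝄪.
The 7th is A and the 9th is C𝄪.
A up to C𝄪 is 5 semitones, a half step wider than a major third, so the interval is augmented.

A3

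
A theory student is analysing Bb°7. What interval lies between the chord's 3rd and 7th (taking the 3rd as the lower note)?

The chord tones of Bbdim7 (Bb diminished seventh) are Bb–Db–Fb–Abb.
The 3rd is Db and the 7th is Abb.
5 letter names make it a fifth; at 6 semitones (a half step narrower than perfect) the quality is diminished.

diminished 5th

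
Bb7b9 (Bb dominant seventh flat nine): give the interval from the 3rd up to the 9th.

diminished 7th

Spelling the chord: Bb D F Ab Cb.
3rd = D; 9th = Cb.
D up to Cb is 9 semitones, a whole step narrower than a major seventh, so the interval is diminished.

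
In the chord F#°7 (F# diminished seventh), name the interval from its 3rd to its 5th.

minor 3rd

F#°7: F#-A-C-Eb.
The 3rd is A and the 5th is C.
From A to C: 3 semitones over a third = minor.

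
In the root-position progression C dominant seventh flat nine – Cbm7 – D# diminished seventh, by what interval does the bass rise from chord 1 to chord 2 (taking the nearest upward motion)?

The roots are C and Cb.
From C to Cb: 11 semitones over an octave = diminished.

d8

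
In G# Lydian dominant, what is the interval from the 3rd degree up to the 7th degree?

diminished fifth

The scale runs G# A# B# C## D# E# F#.
That puts B# below F#.
B# up to F# is 6 semitones, a half step narrower than a perfect fifth, so the interval is diminished.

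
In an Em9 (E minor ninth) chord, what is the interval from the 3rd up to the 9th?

major 7th

Spelling the chord: E-G-B-D-F♯.
3rd = G; 9th = F♯.
From G to F♯ is 11 semitones, exactly the major seventh.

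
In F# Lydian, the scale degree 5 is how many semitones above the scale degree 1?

The scale is F# G# A# B# C# D# E#.
F# up to C# is a perfect fifth — 7 semitones.

7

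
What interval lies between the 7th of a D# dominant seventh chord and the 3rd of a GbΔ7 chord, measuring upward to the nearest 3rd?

The 7th of D# dominant seventh is C#; the 3rd of GbΔ7 is Bb.
C# up to Bb is 9 semitones, a whole step narrower than a major seventh, so the interval is diminished.

diminished seventh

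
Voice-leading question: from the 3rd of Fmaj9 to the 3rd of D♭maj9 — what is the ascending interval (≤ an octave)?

minor sixth

The 3rd of Fmaj9 is A; the 3rd of D♭maj9 is F.
From A to F: 8 semitones over a sixth = minor.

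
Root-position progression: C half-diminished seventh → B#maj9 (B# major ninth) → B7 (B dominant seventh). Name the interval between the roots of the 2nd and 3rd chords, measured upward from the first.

diminished octave

The roots are B# and B.
From B# to B: 11 semitones over an octave = diminished.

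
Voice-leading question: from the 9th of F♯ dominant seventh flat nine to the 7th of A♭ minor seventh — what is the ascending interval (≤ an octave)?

diminished 8th

The 9th of F♯ dominant seventh flat nine is G; the 7th of A♭ minor seventh is G♭.
From G to G♭: 11 semitones over an octave = diminished.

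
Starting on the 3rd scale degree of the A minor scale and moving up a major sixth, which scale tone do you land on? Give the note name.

The scale is A B C D E F G.
The 3rd scale degree is C; a major sixth above that is A — scale degree 1.

A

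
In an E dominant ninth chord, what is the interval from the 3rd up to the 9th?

E dominant ninth is spelled E G# B D F#.
So we need the interval from G# up to F#.
G# up to F# is 10 semitones, a half step narrower than a major seventh, so the interval is minor.

minor seventh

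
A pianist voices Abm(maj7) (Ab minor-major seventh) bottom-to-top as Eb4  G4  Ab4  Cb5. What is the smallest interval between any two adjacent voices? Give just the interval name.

minor second

Adjacent intervals: Eb4→G4 = major third; G4→Ab4 = minor second; Ab4→Cb5 = minor third.
The smallest is G4 to Ab4, a minor second (1 semitone).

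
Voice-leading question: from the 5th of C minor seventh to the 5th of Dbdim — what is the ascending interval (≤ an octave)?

diminished second

The 5th of C minor seventh is G; the 5th of Dbdim is Abb.
From G to Abb: 0 semitones over a second = diminished.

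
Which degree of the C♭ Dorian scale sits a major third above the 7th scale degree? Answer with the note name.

The scale is C♭ D♭ E𝄫 F♭ G♭ A♭ B𝄫.
The 7th scale degree is B𝄫; a major third above that is D♭ — scale degree 2.

Db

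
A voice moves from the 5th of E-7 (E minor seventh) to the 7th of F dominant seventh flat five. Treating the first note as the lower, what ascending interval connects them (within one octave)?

d4

E-7 (E minor seventh) has B as its 5th, and F dominant seventh flat five has E♭ as its 7th.
4 letter names make it a fourth; at 4 semitones (a half step narrower than perfect) the quality is diminished.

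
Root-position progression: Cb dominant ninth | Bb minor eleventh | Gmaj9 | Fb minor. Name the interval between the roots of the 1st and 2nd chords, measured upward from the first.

The roots are Cb and Bb.
From Cb to Bb is 11 semitones, exactly the major seventh.

major seventh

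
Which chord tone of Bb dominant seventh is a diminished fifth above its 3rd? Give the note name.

The chord tones of Bb7 (Bb dominant seventh) are Bb-D-F-Ab.
The 3rd is D. A diminished fifth above D is Ab.
Ab is the chord's 7th.

Ab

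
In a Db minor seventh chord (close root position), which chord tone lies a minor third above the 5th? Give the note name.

The chord tones of Dbm7 (Db minor seventh) are Db Fb Ab Cb.
The 5th is Ab. A minor third above Ab is Cb.
Cb is the chord's 7th.

Cb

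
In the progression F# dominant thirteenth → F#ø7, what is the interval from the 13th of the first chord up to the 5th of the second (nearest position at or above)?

F# dominant thirteenth has D# as its 13th, and F#ø7 has C as its 5th.
7 letter names make it a seventh; at 9 semitones (a whole step narrower than major) the quality is diminished.

diminished seventh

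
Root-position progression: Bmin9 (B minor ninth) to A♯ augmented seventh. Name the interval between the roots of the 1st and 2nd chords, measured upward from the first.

M7

The roots are B and A♯.
B up to A♯ spans 7 letter names and 11 semitones — a major seventh.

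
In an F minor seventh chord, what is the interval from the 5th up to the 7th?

Fmin7 (F minor seventh) is spelled F Ab C Eb.
5th = C; 7th = Eb.
From C to Eb: 3 semitones over a third = minor.

minor 3rd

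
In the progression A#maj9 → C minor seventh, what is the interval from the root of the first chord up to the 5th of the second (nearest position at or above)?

diminished seventh

A#maj9 has A# as its root, and C minor seventh has G as its 5th.
From A# to G: 9 semitones over a seventh = diminished.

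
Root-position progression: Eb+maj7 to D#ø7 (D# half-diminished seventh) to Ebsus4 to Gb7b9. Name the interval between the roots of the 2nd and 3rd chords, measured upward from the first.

diminished second

The roots are D# and Eb.
From D# to Eb: 0 semitones over a second = diminished.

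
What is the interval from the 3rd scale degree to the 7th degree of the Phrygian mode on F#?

The scale runs F# G A B C# D E.
The 3rd scale degree is A and the 7th scale degree is E.
From A to E is 7 semitones, exactly the perfect fifth.

perfect fifth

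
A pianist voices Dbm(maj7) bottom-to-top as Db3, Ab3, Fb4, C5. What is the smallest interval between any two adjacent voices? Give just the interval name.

P5

Adjacent intervals: Db3→Ab3 = perfect fifth; Ab3→Fb4 = minor sixth; Fb4→C5 = augmented fifth.
The smallest is Db3 to Ab3, a perfect fifth (7 semitones).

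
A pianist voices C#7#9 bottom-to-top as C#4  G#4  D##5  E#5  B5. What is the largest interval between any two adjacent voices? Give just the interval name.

augmented fifth

Adjacent intervals: C#4→G#4 = perfect fifth; G#4→D##5 = augmented fifth; D##5→E#5 = minor second; E#5→B5 = diminished fifth.
The largest is G#4 to D##5, an augmented fifth (8 semitones).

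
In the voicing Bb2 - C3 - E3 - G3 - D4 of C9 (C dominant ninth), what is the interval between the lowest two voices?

M2

Those voices are Bb2 and C3.
Counting 2 letters and 2 half steps from Bb gives a major second.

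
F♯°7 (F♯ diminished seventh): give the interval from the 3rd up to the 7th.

d5

F♯ diminished seventh is spelled F♯ A C E♭.
So we need the interval from A up to E♭.
A up to E♭ is 6 semitones, a half step narrower than a perfect fifth, so the interval is diminished.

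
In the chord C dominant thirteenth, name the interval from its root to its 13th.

major thirteenth

Spelling the chord: C-E-G-Bb-D-A.
The root is C and the 13th is A.
Counting 13 letters and 21 half steps from C gives a major thirteenth.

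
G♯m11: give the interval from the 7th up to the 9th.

G♯ minor eleventh: G♯ B D♯ F♯ A♯ C♯.
So we need the interval from F♯ up to A♯.
F♯ up to A♯ spans 3 letter names and 4 semitones — a major third.

major third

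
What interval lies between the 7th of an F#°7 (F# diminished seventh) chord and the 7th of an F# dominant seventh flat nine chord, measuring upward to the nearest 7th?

F#°7 (F# diminished seventh) has Eb as its 7th, and F# dominant seventh flat nine has E as its 7th.
Eb up to E is 1 semitone, a half step wider than a perfect unison, so the interval is augmented.

augmented unison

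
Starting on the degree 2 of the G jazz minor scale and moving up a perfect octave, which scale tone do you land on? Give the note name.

A

The scale is G A Bb C D E F#.
The degree 2 is A; a perfect octave above that is A — scale degree 2.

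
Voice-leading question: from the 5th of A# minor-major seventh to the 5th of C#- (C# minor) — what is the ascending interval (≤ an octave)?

A# minor-major seventh has E# as its 5th, and C#- (C# minor) has G# as its 5th.
3 letter names make it a third; at 3 semitones (a half step narrower than major) the quality is minor.

minor 3rd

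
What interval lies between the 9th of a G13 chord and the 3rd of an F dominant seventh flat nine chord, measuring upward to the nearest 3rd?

perfect unison

The 9th of G13 is A; the 3rd of F dominant seventh flat nine is A.
A up to A spans 1 letter names and 0 semitones — a perfect unison.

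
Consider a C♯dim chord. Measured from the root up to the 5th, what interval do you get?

C♯ diminished: C♯–E–G.
Root = C♯; 5th = G.
C♯ up to G is 6 semitones, a half step narrower than a perfect fifth, so the interval is diminished.

diminished fifth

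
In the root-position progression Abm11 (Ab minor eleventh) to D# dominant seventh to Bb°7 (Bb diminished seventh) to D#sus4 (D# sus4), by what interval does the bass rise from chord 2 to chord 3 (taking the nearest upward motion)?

diminished sixth

The roots are D# and Bb.
From D# to Bb: 7 semitones over a sixth = diminished.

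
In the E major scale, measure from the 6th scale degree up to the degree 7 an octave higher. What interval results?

major 9th

The scale runs E F# G# A B C# D#.
That puts C# below D#.
From C# to D# is 14 semitones, exactly the major ninth.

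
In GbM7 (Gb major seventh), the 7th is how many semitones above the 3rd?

7

The chord tones of GbM7 (Gb major seventh) are Gb, Bb, Db, F.
Bb to F is a perfect fifth: 7 semitones.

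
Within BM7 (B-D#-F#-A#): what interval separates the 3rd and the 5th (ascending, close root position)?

The 3rd is D# and the 5th is F#.
D# up to F# is 3 semitones, a half step narrower than a major third, so the interval is minor.

m3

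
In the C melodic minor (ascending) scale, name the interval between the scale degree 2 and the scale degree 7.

M6

Spelling the C melodic minor (ascending) scale: C D Eb F G A B.
That puts D below B.
Counting 6 letters and 9 half steps from D gives a major sixth.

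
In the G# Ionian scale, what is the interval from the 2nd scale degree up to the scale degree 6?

The scale runs G# A# B# C# D# E# F##.
2nd scale degree = A#; 6th degree = E#.
A# up to E# spans 5 letter names and 7 semitones — a perfect fifth.

perfect fifth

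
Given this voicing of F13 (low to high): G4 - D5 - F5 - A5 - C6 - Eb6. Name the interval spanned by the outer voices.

minor thirteenth

The outer voices are G4 and Eb6.
13 letter names make it a thirteenth; at 20 semitones (a half step narrower than major) the quality is minor.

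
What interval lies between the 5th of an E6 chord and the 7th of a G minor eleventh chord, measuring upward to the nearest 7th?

diminished fifth

The 5th of E6 is B; the 7th of G minor eleventh is F.
5 letter names make it a fifth; at 6 semitones (a half step narrower than perfect) the quality is diminished.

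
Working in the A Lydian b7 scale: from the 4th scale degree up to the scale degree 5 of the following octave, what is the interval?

m9

A lydian dominant: A B C# D# E F# G.
That puts D# below E.
9 letter names make it a ninth; at 13 semitones (a half step narrower than major) the quality is minor.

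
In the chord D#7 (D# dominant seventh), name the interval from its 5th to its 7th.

D#7 (D# dominant seventh): D#, F##, A#, C#.
So we need the interval from A# up to C#.
From A# to C#: 3 semitones over a third = minor.

m3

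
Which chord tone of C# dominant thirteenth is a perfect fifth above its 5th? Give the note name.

Spelling the chord: C#, E#, G#, B, D#, A#.
The 5th is G#. A perfect fifth above G# is D#.
D# is the chord's 9th.

D#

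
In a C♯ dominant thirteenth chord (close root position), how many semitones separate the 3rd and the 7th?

6

C♯13: C♯–E♯–G♯–B–D♯–A♯.
E♯ to B is a diminished fifth: 6 semitones.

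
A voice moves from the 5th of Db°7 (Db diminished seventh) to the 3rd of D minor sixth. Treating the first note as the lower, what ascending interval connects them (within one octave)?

Db°7 (Db diminished seventh) has Abb as its 5th, and D minor sixth has F as its 3rd.
Abb up to F is 10 semitones, a half step wider than a major sixth, so the interval is augmented.

augmented sixth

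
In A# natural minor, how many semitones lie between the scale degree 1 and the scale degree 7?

10

The scale is A# B# C# D# E# F# G#.
A# up to G# is a minor seventh — 10 semitones.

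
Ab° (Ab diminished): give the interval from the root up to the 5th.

The chord tones of Ab° (Ab diminished) are Ab, Cb, Ebb.
The root is Ab and the 5th is Ebb.
Ab up to Ebb is 6 semitones, a half step narrower than a perfect fifth, so the interval is diminished.

diminished 5th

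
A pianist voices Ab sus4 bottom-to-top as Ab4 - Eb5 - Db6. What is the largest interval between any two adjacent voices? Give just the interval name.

minor seventh

Adjacent intervals: Ab4→Eb5 = perfect fifth; Eb5→Db6 = minor seventh.
The largest is Eb5 to Db6, a minor seventh (10 semitones).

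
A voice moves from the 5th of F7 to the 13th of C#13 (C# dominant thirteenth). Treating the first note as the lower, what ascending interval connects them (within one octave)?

augmented 6th

The 5th of F7 is C; the 13th of C#13 (C# dominant thirteenth) is A#.
C up to A# is 10 semitones, a half step wider than a major sixth, so the interval is augmented.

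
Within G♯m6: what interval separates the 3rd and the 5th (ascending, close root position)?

Spelling the chord: G♯-B-D♯-E♯.
The 3rd is B and the 5th is D♯.
Counting 3 letters and 4 half steps from B gives a major third.

major 3rd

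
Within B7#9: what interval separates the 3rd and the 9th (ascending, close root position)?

major seventh

B dominant seventh sharp nine: B D♯ F♯ A C𝄪.
That puts D♯ below C𝄪.
Counting 7 letters and 11 half steps from D♯ gives a major seventh.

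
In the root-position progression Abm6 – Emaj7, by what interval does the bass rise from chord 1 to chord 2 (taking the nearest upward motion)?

The roots are Ab and E.
Ab up to E is 8 semitones, a half step wider than a perfect fifth, so the interval is augmented.

augmented fifth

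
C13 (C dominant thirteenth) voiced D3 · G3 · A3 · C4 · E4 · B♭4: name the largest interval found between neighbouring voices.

diminished fifth

Adjacent intervals: D3→G3 = perfect fourth; G3→A3 = major second; A3→C4 = minor third; C4→E4 = major third; E4→B♭4 = diminished fifth.
The largest is E4 to B♭4, a diminished fifth (6 semitones).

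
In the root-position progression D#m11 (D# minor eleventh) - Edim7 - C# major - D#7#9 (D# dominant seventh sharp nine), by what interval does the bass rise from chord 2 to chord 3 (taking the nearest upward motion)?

The roots are E and C#.
From E to C# is 9 semitones, exactly the major sixth.

M6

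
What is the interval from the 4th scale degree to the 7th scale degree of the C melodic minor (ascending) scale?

A4

The scale runs C D E♭ F G A B.
The 4th scale degree is F and the 7th scale degree is B.
F up to B is 6 semitones, a half step wider than a perfect fourth, so the interval is augmented.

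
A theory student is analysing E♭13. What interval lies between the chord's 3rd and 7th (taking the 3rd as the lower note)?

d5

E♭13 is spelled E♭–G–B♭–D♭–F–C.
3rd = G; 7th = D♭.
G up to D♭ is 6 semitones, a half step narrower than a perfect fifth, so the interval is diminished.
That tritone between 3rd and 7th is what gives the dominant seventh its pull toward resolution.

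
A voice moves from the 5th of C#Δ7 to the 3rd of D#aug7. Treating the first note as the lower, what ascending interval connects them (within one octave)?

The 5th of C#Δ7 is G#; the 3rd of D#aug7 is F##.
From G# to F## is 11 semitones, exactly the major seventh.

major seventh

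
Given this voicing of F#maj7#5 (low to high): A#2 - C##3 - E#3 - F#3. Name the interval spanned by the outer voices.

minor sixth

The outer voices are A#2 and F#3.
A# up to F# is 8 semitones, a half step narrower than a major sixth, so the interval is minor.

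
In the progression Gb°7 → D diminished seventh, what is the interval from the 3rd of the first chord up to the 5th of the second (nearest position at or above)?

M7

The 3rd of Gb°7 is Bbb; the 5th of D diminished seventh is Ab.
From Bbb to Ab is 11 semitones, exactly the major seventh.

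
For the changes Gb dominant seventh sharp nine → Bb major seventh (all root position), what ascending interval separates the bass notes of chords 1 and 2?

major third

The roots are Gb and Bb.
Counting 3 letters and 4 half steps from Gb gives a major third.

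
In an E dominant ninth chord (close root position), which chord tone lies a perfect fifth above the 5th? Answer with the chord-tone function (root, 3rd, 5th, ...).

Spelling the chord: E G# B D F#.
The 5th is B. A perfect fifth above B is F#.
F# is the chord's 9th.

9th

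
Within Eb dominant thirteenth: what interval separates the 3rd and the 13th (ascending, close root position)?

perfect eleventh

Eb dominant thirteenth is spelled Eb–G–Bb–Db–F–C.
So we need the interval from G up to C.
From G to C is 17 semitones, exactly the perfect eleventh.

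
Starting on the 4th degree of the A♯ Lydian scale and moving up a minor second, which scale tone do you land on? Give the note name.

E#

The scale is A♯ B♯ C𝄪 D𝄪 E♯ F𝄪 G𝄪.
The 4th degree is D𝄪; a minor second above that is E♯ — scale degree 5.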